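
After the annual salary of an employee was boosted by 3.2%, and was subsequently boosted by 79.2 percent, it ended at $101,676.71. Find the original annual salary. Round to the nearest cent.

$54,979.88

Undoing the 79.2% increase: $101,676.71 ÷ 1.792 ≈ $56739.235491.
Undoing the 3.2% increase: $56739.235491 ÷ 1.032 ≈ $54,979.88.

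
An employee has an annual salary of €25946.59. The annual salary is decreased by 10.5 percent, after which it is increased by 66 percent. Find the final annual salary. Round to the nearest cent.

Apply the 10.5% decrease: €25946.59 × 0.895 = €23222.19805.
66% increase: €23222.19805 × 1.66 = €38548.848763 ≈ €38548.85.

€38548.85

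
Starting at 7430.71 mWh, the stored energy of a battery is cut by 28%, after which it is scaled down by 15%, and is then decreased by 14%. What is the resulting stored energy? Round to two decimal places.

Each change multiplies by a factor: 0.72 × 0.85 × 0.86 = 0.52632.
7430.71 × 0.52632 = 3910.9312872 ≈ 3910.93.

3910.93 mWh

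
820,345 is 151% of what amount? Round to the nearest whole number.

820,345 ÷ 1.51 ≈ 543,275.

543,275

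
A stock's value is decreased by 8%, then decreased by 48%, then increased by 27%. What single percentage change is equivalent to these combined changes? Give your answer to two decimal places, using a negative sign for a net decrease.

-39.24%

The combined multiplier is 0.92 × 0.52 × 1.27 = 0.607568.
That corresponds to a decrease of 39.24%.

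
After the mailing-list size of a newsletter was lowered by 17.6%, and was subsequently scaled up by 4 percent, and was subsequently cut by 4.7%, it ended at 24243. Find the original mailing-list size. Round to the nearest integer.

29685

The overall multiplier applied was 0.824 × 1.04 × 0.953 = 0.81668288.
So the original mailing-list size was 24243 ÷ 0.81668288 ≈ 29685.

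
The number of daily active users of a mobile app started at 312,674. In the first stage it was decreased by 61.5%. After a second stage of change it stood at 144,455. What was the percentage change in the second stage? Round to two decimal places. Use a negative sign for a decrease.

20.00%

After the first stage: 312,674 × 0.385 = 120379.49.
Second-stage multiplier: 144,455 ÷ 120379.49 ≈ 1.199997.
That is a change of 20.00%.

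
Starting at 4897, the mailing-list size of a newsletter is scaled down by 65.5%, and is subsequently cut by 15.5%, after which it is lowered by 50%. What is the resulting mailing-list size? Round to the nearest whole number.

Apply the 65.5% decrease: 4897 × 0.345 = 1689.465.
Apply the 15.5% decrease: 1689.465 × 0.845 = 1427.597925.
After the 50% decrease: 1427.597925 × 0.5 = 713.7989625 ≈ 714.

714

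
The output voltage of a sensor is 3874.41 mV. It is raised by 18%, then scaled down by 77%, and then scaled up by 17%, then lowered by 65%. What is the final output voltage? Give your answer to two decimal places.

After the 18% increase: 3874.41 × 1.18 = 4571.8038.
77% decrease: 4571.8038 × 0.23 = 1051.514874.
17% increase: 1051.514874 × 1.17 = 1230.27240258.
Apply the 65% decrease: 1230.27240258 × 0.35 = 430.595340903 ≈ 430.60.

430.60 mV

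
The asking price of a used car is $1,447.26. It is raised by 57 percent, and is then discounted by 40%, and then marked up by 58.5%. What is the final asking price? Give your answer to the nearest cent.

$2,160.86

Apply the 57% increase: $1,447.26 × 1.57 = $2272.1982.
Apply the 40% decrease: $2272.1982 × 0.6 = $1363.31892.
After the 58.5% increase: $1363.31892 × 1.585 = $2160.8604882 ≈ $2,160.86.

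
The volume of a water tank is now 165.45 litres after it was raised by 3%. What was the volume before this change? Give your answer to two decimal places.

The overall multiplier applied was 1.03.
So the original volume was 165.45 ÷ 1.03 ≈ 160.63 litres.

160.63 litres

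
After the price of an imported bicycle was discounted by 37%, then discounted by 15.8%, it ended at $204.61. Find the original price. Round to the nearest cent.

$385.72

Undoing the 15.8% decrease: $204.61 ÷ 0.842 ≈ $243.004751.
Undoing the 37% decrease: $243.004751 ÷ 0.63 ≈ $385.72.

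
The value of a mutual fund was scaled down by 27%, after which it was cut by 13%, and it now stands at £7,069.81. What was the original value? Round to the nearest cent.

£11,131.81

Undoing the 13% decrease: £7,069.81 ÷ 0.87 ≈ £8126.218391.
Undoing the 27% decrease: £8126.218391 ÷ 0.73 ≈ £11,131.81.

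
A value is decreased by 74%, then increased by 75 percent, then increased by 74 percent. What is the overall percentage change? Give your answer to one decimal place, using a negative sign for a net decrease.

-20.8%

The combined multiplier is 0.26 × 1.75 × 1.74 = 0.7917.
That corresponds to a decrease of 20.8%.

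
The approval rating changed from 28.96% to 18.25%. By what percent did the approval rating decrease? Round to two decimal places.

The change is 18.25 − 28.96 = -10.71 percentage points.
Relative to the original 28.96%, that is -10.71 ÷ 28.96 ≈ -36.98%.
So the approval rating fell by 36.98%.

36.98%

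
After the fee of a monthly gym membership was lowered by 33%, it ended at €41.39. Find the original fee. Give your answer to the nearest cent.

€61.78

The overall multiplier applied was 0.67.
So the original fee was €41.39 ÷ 0.67 ≈ €61.78.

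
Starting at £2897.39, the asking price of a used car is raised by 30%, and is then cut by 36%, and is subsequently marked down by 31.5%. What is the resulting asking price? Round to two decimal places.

£1651.28

Apply the 30% increase: £2897.39 × 1.3 = £3766.607.
36% decrease: £3766.607 × 0.64 = £2410.62848.
Apply the 31.5% decrease: £2410.62848 × 0.685 = £1651.2805088 ≈ £1651.28.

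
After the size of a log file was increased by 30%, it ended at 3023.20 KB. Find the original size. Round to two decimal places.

2325.54 KB

The overall multiplier applied was 1.3.
So the original size was 3023.20 ÷ 1.3 ≈ 2325.54 KB.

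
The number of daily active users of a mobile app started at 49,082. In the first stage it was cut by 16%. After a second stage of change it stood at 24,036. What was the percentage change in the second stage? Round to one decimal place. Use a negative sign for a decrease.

After the first stage: 49,082 × 0.84 = 41228.88.
Second-stage multiplier: 24,036 ÷ 41228.88 ≈ 0.58299.
That is a change of -41.7%.

-41.7%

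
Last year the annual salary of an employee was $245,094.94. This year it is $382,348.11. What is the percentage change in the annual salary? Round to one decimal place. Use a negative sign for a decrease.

56.0%

Change: $382,348.11 − $245,094.94 = $137,253.17.
Relative to the original: $137,253.17 ÷ $245,094.94 ≈ 56.0%.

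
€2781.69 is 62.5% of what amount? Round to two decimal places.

€4450.70

€2781.69 ÷ 0.625 ≈ €4450.70.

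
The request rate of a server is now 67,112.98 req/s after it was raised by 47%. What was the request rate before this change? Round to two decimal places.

The overall multiplier applied was 1.47.
So the original request rate was 67,112.98 ÷ 1.47 ≈ 45,655.09 req/s.

45,655.09 req/s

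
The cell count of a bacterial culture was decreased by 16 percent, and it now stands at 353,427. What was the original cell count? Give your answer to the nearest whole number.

The overall multiplier applied was 0.84.
So the original cell count was 353,427 ÷ 0.84 ≈ 420,746.

420,746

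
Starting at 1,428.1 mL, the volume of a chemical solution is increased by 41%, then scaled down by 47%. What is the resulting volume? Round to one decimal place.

1,067.2 mL

Apply the 41% increase: 1,428.1 × 1.41 = 2013.621.
Apply the 47% decrease: 2013.621 × 0.53 = 1067.21913 ≈ 1,067.2.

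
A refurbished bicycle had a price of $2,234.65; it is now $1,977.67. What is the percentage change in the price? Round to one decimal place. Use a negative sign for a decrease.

-11.5%

Change: $1,977.67 − $2,234.65 = -$256.98.
Relative to the original: -$256.98 ÷ $2,234.65 ≈ -11.5%.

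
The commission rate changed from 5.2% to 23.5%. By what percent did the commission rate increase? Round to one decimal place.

351.9%

The change is 23.5 − 5.2 = 18.3 percentage points.
Relative to the original 5.2%, that is 18.3 ÷ 5.2 ≈ 351.9%.
So the commission rate rose by 351.9%.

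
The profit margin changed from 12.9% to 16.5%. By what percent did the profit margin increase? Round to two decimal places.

27.91%

The change is 16.5 − 12.9 = 3.6 percentage points.
Relative to the original 12.9%, that is 3.6 ÷ 12.9 ≈ 27.91%.
So the profit margin rose by 27.91%.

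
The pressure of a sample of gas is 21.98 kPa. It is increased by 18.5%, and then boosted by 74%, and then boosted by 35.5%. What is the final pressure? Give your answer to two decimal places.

Each change multiplies by a factor: 1.185 × 1.74 × 1.355 = 2.7938745.
21.98 × 2.7938745 = 61.40936151 ≈ 61.41.

61.41 kPa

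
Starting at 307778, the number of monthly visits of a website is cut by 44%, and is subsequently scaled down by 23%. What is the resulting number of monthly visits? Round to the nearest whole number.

132714

Each change multiplies by a factor: 0.56 × 0.77 = 0.4312.
307778 × 0.4312 = 132713.8736 ≈ 132714.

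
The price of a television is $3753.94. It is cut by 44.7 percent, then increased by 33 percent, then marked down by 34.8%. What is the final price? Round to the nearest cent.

$1800.16

Each change multiplies by a factor: 0.553 × 1.33 × 0.652 = 0.47953948.
$3753.94 × 0.47953948 = $1800.1624355512 ≈ $1800.16.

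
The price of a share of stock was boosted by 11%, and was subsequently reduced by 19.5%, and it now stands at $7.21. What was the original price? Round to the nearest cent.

$8.07

The overall multiplier applied was 1.11 × 0.805 = 0.89355.
So the original price was $7.21 ÷ 0.89355 ≈ $8.07.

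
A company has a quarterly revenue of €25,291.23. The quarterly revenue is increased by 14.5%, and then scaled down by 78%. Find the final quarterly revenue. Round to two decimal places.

€6,370.86

After the 14.5% increase: €25,291.23 × 1.145 = €28958.45835.
78% decrease: €28958.45835 × 0.22 = €6370.860837 ≈ €6,370.86.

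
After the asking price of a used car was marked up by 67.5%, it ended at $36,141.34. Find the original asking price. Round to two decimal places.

The overall multiplier applied was 1.675.
So the original asking price was $36,141.34 ÷ 1.675 ≈ $21,576.92.

$21,576.92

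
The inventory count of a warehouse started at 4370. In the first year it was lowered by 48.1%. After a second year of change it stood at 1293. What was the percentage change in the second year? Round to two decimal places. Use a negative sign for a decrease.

After the first year: 4370 × 0.519 = 2268.03.
Second-year multiplier: 1293 ÷ 2268.03 ≈ 0.570098.
That is a change of -42.99%.

-42.99%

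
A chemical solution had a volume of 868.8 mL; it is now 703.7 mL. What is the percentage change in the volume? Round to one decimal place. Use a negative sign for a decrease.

Change: 703.7 − 868.8 = -165.1.
Relative to the original: -165.1 ÷ 868.8 ≈ -19.0%.

-19.0%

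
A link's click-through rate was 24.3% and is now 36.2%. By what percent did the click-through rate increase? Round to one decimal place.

The change is 36.2 − 24.3 = 11.9 percentage points.
Relative to the original 24.3%, that is 11.9 ÷ 24.3 ≈ 49.0%.
So the click-through rate rose by 49.0%.

49.0%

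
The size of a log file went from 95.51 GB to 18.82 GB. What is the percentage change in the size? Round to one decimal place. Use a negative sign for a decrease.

Change: 18.82 − 95.51 = -76.69.
Relative to the original: -76.69 ÷ 95.51 ≈ -80.3%.

-80.3%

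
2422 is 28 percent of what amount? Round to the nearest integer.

8650

2422 ÷ 0.28 = 8650.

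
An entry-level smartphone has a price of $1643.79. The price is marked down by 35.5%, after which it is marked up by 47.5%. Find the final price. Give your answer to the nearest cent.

$1563.86

After the 35.5% decrease: $1643.79 × 0.645 = $1060.24455.
Apply the 47.5% increase: $1060.24455 × 1.475 = $1563.86071125 ≈ $1563.86.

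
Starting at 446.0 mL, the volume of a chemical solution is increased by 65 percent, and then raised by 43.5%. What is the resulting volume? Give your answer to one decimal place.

65% increase: 446.0 × 1.65 = 735.9.
43.5% increase: 735.9 × 1.435 = 1056.0165 ≈ 1056.0.

1056.0 mL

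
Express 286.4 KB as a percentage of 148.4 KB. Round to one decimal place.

193.0%

286.4 KB ÷ 148.4 KB ≈ 193.0%.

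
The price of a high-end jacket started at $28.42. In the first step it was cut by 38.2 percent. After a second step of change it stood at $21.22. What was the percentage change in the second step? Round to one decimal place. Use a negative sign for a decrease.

After the first step: $28.42 × 0.618 = $17.56356.
Second-step multiplier: $21.22 ÷ $17.56356 ≈ 1.20818.
That is a change of 20.8%.

20.8%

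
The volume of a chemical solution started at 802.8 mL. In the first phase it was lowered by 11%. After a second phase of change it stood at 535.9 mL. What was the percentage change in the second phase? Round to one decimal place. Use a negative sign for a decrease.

After the first phase: 802.8 × 0.89 = 714.492.
Second-phase multiplier: 535.9 ÷ 714.492 ≈ 0.75004.
That is a change of -25.0%.

-25.0%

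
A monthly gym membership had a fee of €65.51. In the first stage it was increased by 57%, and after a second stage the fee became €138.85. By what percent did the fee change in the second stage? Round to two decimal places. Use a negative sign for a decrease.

After the first stage: €65.51 × 1.57 = €102.8507.
Second-stage multiplier: €138.85 ÷ €102.8507 ≈ 1.350015.
That is a change of 35.00%.

35.00%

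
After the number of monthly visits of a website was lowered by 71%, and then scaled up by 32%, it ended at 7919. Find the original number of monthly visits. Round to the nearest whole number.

The overall multiplier applied was 0.29 × 1.32 = 0.3828.
So the original number of monthly visits was 7919 ÷ 0.3828 ≈ 20687.

20687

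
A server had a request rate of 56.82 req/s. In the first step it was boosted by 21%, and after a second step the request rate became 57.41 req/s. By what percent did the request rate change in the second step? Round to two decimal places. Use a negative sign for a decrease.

-16.50%

After the first step: 56.82 × 1.21 = 68.7522.
Second-step multiplier: 57.41 ÷ 68.7522 ≈ 0.835028.
That is a change of -16.50%.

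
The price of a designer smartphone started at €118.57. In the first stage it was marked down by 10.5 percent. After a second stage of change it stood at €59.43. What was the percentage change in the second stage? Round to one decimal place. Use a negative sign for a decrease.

After the first stage: €118.57 × 0.895 = €106.12015.
Second-stage multiplier: €59.43 ÷ €106.12015 ≈ 0.56003.
That is a change of -44.0%.

-44.0%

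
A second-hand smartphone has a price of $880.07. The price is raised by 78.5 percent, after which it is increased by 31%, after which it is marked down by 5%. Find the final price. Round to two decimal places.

Apply the 78.5% increase: $880.07 × 1.785 = $1570.92495.
31% increase: $1570.92495 × 1.31 = $2057.9116845.
Apply the 5% decrease: $2057.9116845 × 0.95 = $1955.016100275 ≈ $1955.02.

$1955.02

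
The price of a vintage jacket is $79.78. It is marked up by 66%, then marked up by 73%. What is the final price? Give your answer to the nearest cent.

$229.11

Apply the 66% increase: $79.78 × 1.66 = $132.4348.
73% increase: $132.4348 × 1.73 = $229.112204 ≈ $229.11.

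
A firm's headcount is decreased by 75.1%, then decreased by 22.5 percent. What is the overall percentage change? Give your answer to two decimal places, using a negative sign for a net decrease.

A 75.1% decrease multiplies by 0.249.
Then a 22.5% decrease: 0.249 × 0.775 = 0.192975.
Overall factor 0.192975, i.e. -80.70%.

-80.70%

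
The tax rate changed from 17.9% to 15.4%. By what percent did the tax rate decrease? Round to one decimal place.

The change is 15.4 − 17.9 = -2.5 percentage points.
Relative to the original 17.9%, that is -2.5 ÷ 17.9 ≈ -14.0%.
So the tax rate fell by 14.0%.

14.0%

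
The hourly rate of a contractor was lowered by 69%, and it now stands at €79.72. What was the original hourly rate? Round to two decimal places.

The overall multiplier applied was 0.31.
So the original hourly rate was €79.72 ÷ 0.31 ≈ €257.16.

€257.16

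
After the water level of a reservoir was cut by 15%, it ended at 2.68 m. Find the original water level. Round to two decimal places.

The overall multiplier applied was 0.85.
So the original water level was 2.68 ÷ 0.85 ≈ 3.15 m.

3.15 m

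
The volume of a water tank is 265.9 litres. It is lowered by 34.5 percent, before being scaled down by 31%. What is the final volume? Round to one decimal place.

After the 34.5% decrease: 265.9 × 0.655 = 174.1645.
Apply the 31% decrease: 174.1645 × 0.69 = 120.173505 ≈ 120.2.

120.2 litres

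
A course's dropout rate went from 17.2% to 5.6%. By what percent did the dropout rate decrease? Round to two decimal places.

67.44%

The change is 5.6 − 17.2 = -11.6 percentage points.
Relative to the original 17.2%, that is -11.6 ÷ 17.2 ≈ -67.44%.
So the dropout rate fell by 67.44%.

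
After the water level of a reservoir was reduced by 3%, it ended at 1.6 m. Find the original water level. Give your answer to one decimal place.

The overall multiplier applied was 0.97.
So the original water level was 1.6 ÷ 0.97 ≈ 1.6 m.

1.6 m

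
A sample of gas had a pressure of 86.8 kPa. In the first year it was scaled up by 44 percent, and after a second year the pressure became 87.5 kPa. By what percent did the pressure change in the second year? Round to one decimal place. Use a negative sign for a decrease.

After the first year: 86.8 × 1.44 = 124.992.
Second-year multiplier: 87.5 ÷ 124.992 ≈ 0.70004.
That is a change of -30.0%.

-30.0%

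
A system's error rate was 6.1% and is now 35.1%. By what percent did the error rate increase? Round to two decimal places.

475.41%

The change is 35.1 − 6.1 = 29.0 percentage points.
Relative to the original 6.1%, that is 29.0 ÷ 6.1 ≈ 475.41%.
So the error rate rose by 475.41%.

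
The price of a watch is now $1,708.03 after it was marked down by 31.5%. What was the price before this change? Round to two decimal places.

The overall multiplier applied was 0.685.
So the original price was $1,708.03 ÷ 0.685 ≈ $2,493.47.

$2,493.47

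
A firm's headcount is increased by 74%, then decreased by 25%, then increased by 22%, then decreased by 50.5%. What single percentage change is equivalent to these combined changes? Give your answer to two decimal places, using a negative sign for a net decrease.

-21.19%

A 74% increase multiplies by 1.74.
Then a 25% decrease: 1.74 × 0.75 = 1.305.
Then a 22% increase: 1.305 × 1.22 = 1.5921.
Then a 50.5% decrease: 1.5921 × 0.495 = 0.7880895.
Overall factor 0.7880895, i.e. -21.19%.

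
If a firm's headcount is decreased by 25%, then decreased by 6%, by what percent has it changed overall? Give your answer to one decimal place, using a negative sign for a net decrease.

The combined multiplier is 0.75 × 0.94 = 0.705.
That corresponds to a decrease of 29.5%.

-29.5%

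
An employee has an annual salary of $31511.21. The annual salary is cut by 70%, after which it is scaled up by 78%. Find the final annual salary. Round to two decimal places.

70% decrease: $31511.21 × 0.3 = $9453.363.
Apply the 78% increase: $9453.363 × 1.78 = $16826.98614 ≈ $16826.99.

$16826.99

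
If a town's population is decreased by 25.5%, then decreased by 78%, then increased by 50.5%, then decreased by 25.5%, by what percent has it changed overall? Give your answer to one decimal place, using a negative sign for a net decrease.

-81.6%

The combined multiplier is 0.745 × 0.22 × 1.505 × 0.745 = 0.1837687775.
That corresponds to a decrease of 81.6%.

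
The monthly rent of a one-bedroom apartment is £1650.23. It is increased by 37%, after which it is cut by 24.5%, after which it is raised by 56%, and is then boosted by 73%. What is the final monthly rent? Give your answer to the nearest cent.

£4606.62

Each change multiplies by a factor: 1.37 × 0.755 × 1.56 × 1.73 = 2.79150378.
£1650.23 × 2.79150378 = £4606.6232828694 ≈ £4606.62.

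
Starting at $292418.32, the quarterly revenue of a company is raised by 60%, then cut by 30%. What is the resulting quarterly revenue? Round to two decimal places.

Each change multiplies by a factor: 1.6 × 0.7 = 1.12.
$292418.32 × 1.12 = $327508.5184 ≈ $327508.52.

$327508.52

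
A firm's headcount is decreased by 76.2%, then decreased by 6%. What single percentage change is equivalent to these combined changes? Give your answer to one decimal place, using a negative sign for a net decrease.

-77.6%

A 76.2% decrease multiplies by 0.238.
Then a 6% decrease: 0.238 × 0.94 = 0.22372.
Overall factor 0.22372, i.e. -77.6%.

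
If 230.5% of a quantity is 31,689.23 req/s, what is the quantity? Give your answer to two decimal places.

13,748.04 req/s

31,689.23 req/s ÷ 2.305 ≈ 13,748.04 req/s.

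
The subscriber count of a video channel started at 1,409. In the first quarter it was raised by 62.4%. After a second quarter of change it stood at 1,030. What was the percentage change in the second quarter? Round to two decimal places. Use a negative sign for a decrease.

-54.99%

After the first quarter: 1,409 × 1.624 = 2288.216.
Second-quarter multiplier: 1,030 ÷ 2288.216 ≈ 0.450132.
That is a change of -54.99%.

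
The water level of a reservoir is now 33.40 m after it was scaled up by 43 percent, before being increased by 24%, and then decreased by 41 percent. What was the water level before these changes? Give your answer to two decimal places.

The overall multiplier applied was 1.43 × 1.24 × 0.59 = 1.046188.
So the original water level was 33.40 ÷ 1.046188 ≈ 31.93 m.

31.93 m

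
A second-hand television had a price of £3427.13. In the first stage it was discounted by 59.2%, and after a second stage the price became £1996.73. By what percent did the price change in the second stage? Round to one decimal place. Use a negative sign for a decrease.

After the first stage: £3427.13 × 0.408 = £1398.26904.
Second-stage multiplier: £1996.73 ÷ £1398.26904 ≈ 1.428.
That is a change of 42.8%.

42.8%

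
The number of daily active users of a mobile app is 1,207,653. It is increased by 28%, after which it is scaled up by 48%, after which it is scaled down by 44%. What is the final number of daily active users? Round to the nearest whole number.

Apply the 28% increase: 1,207,653 × 1.28 = 1545795.84.
After the 48% increase: 1545795.84 × 1.48 = 2287777.8432.
44% decrease: 2287777.8432 × 0.56 = 1281155.592192 ≈ 1,281,156.

1,281,156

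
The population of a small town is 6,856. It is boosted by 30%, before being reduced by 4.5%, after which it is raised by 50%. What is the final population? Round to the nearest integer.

12,768

Each change multiplies by a factor: 1.3 × 0.955 × 1.5 = 1.86225.
6,856 × 1.86225 = 12767.586 ≈ 12,768.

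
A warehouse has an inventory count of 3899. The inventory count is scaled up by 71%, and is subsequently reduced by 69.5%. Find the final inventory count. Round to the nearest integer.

2034

Each change multiplies by a factor: 1.71 × 0.305 = 0.52155.
3899 × 0.52155 = 2033.52345 ≈ 2034.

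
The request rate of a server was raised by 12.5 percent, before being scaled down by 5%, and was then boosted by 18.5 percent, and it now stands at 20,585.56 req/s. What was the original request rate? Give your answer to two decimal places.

The overall multiplier applied was 1.125 × 0.95 × 1.185 = 1.26646875.
So the original request rate was 20,585.56 ÷ 1.26646875 ≈ 16,254.30 req/s.

16,254.30 req/s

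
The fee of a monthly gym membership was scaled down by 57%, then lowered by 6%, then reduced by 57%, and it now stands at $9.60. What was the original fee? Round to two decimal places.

$55.23

Undoing the 57% decrease: $9.60 ÷ 0.43 ≈ $22.325581.
Undoing the 6% decrease: $22.325581 ÷ 0.94 ≈ $23.750618.
Undoing the 57% decrease: $23.750618 ÷ 0.43 ≈ $55.23.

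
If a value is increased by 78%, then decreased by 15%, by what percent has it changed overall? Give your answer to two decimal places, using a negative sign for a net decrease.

A 78% increase multiplies by 1.78.
Then a 15% decrease: 1.78 × 0.85 = 1.513.
Overall factor 1.513, i.e. 51.30%.

51.30%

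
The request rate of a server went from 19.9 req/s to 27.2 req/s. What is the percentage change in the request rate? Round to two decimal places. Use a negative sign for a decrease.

Change: 27.2 − 19.9 = 7.3.
Relative to the original: 7.3 ÷ 19.9 ≈ 36.68%.

36.68%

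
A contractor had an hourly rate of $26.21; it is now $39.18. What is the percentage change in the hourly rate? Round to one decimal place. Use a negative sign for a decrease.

49.5%

Change: $39.18 − $26.21 = $12.97.
Relative to the original: $12.97 ÷ $26.21 ≈ 49.5%.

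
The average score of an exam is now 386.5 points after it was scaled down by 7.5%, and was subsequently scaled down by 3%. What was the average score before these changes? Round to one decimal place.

The overall multiplier applied was 0.925 × 0.97 = 0.89725.
So the original average score was 386.5 ÷ 0.89725 ≈ 430.8 points.

430.8 points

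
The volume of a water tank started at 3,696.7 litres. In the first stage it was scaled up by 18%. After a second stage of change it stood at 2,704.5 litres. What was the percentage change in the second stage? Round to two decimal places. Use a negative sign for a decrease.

After the first stage: 3,696.7 × 1.18 = 4362.106.
Second-stage multiplier: 2,704.5 ÷ 4362.106 ≈ 0.619999.
That is a change of -38.00%.

-38.00%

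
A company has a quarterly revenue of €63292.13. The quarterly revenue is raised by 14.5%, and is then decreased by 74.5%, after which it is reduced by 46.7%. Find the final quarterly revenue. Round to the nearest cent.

€9849.69

After the 14.5% increase: €63292.13 × 1.145 = €72469.48885.
After the 74.5% decrease: €72469.48885 × 0.255 = €18479.71965675.
After the 46.7% decrease: €18479.71965675 × 0.533 = €9849.69057704775 ≈ €9849.69.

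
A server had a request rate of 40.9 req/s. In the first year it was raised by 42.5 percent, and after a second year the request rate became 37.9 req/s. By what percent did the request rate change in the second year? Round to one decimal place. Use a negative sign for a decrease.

-35.0%

After the first year: 40.9 × 1.425 = 58.2825.
Second-year multiplier: 37.9 ÷ 58.2825 ≈ 0.65028.
That is a change of -35.0%.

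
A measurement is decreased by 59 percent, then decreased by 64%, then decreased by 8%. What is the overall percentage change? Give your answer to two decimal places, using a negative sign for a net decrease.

-86.42%

A 59% decrease multiplies by 0.41.
Then a 64% decrease: 0.41 × 0.36 = 0.1476.
Then an 8% decrease: 0.1476 × 0.92 = 0.135792.
Overall factor 0.135792, i.e. -86.42%.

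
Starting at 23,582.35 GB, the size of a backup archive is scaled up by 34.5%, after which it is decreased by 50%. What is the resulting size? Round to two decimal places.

15,859.13 GB

After the 34.5% increase: 23,582.35 × 1.345 = 31718.26075.
50% decrease: 31718.26075 × 0.5 = 15859.130375 ≈ 15,859.13.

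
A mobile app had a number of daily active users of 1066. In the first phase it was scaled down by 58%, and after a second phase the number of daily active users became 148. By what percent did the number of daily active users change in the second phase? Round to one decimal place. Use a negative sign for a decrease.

-66.9%

After the first phase: 1066 × 0.42 = 447.72.
Second-phase multiplier: 148 ÷ 447.72 ≈ 0.33056.
That is a change of -66.9%.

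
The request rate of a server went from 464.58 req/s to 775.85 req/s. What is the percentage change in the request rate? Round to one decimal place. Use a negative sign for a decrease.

67.0%

Change: 775.85 − 464.58 = 311.27.
Relative to the original: 311.27 ÷ 464.58 ≈ 67.0%.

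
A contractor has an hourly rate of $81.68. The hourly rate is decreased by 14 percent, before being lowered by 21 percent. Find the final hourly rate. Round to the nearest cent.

Each change multiplies by a factor: 0.86 × 0.79 = 0.6794.
$81.68 × 0.6794 = $55.493392 ≈ $55.49.

$55.49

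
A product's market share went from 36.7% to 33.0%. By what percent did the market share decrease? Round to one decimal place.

The change is 33.0 − 36.7 = -3.7 percentage points.
Relative to the original 36.7%, that is -3.7 ÷ 36.7 ≈ -10.1%.
So the market share fell by 10.1%.

10.1%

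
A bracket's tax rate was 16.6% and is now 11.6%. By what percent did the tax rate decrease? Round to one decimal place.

The change is 11.6 − 16.6 = -5.0 percentage points.
Relative to the original 16.6%, that is -5.0 ÷ 16.6 ≈ -30.1%.
So the tax rate fell by 30.1%.

30.1%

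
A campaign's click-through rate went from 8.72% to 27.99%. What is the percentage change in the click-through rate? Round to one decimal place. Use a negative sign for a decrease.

221.0%

The change is 27.99 − 8.72 = 19.27 percentage points.
Relative to the original 8.72%, that is 19.27 ÷ 8.72 ≈ 221.0%.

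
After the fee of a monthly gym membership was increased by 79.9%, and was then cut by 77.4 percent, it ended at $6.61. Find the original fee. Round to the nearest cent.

The overall multiplier applied was 1.799 × 0.226 = 0.406574.
So the original fee was $6.61 ÷ 0.406574 ≈ $16.26.

$16.26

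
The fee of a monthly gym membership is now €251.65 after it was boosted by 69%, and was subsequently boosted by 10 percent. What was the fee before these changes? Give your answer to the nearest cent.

€135.37

The overall multiplier applied was 1.69 × 1.1 = 1.859.
So the original fee was €251.65 ÷ 1.859 ≈ €135.37.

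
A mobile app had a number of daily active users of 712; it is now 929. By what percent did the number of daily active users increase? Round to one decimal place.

Change: 929 − 712 = 217.
Relative to the original: 217 ÷ 712 ≈ 30.5%.
So the number of daily active users increased by 30.5%.

30.5%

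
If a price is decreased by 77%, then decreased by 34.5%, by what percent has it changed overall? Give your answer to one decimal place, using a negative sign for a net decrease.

The combined multiplier is 0.23 × 0.655 = 0.15065.
That corresponds to a decrease of 84.9%.

-84.9%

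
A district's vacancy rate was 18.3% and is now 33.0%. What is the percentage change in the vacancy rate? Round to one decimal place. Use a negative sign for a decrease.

The change is 33.0 − 18.3 = 14.7 percentage points.
Relative to the original 18.3%, that is 14.7 ÷ 18.3 ≈ 80.3%.

80.3%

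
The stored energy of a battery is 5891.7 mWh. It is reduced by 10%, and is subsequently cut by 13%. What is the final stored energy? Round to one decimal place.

Apply the 10% decrease: 5891.7 × 0.9 = 5302.53.
13% decrease: 5302.53 × 0.87 = 4613.2011 ≈ 4613.2.

4613.2 mWh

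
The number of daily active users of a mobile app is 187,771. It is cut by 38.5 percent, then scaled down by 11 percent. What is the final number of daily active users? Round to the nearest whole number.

102,776

Each change multiplies by a factor: 0.615 × 0.89 = 0.54735.
187,771 × 0.54735 = 102776.45685 ≈ 102,776.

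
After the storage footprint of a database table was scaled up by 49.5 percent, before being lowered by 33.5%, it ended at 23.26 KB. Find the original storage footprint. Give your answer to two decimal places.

23.40 KB

The overall multiplier applied was 1.495 × 0.665 = 0.994175.
So the original storage footprint was 23.26 ÷ 0.994175 ≈ 23.40 KB.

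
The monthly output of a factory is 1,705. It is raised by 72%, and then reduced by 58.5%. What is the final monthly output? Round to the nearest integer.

1,217

Each change multiplies by a factor: 1.72 × 0.415 = 0.7138.
1,705 × 0.7138 = 1217.029 ≈ 1,217.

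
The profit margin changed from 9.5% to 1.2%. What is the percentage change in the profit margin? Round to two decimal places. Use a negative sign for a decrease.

-87.37%

The change is 1.2 − 9.5 = -8.3 percentage points.
Relative to the original 9.5%, that is -8.3 ÷ 9.5 ≈ -87.37%.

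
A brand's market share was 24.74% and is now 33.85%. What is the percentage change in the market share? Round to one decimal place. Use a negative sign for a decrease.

The change is 33.85 − 24.74 = 9.11 percentage points.
Relative to the original 24.74%, that is 9.11 ÷ 24.74 ≈ 36.8%.

36.8%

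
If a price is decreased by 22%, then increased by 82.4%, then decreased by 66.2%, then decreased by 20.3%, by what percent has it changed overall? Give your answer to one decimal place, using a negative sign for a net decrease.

-61.7%

The combined multiplier is 0.78 × 1.824 × 0.338 × 0.797 = 0.38326084992.
That corresponds to a decrease of 61.7%.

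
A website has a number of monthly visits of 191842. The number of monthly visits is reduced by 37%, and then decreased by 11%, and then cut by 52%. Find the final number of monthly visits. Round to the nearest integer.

51632

Each change multiplies by a factor: 0.63 × 0.89 × 0.48 = 0.269136.
191842 × 0.269136 = 51631.588512 ≈ 51632.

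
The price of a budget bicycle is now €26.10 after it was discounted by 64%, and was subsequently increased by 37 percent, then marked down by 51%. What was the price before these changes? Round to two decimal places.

€108.00

Undoing the 51% decrease: €26.10 ÷ 0.49 ≈ €53.265306.
Undoing the 37% increase: €53.265306 ÷ 1.37 ≈ €38.879785.
Undoing the 64% decrease: €38.879785 ÷ 0.36 ≈ €108.00.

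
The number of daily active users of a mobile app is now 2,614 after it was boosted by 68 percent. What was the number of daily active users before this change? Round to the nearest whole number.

The overall multiplier applied was 1.68.
So the original number of daily active users was 2,614 ÷ 1.68 ≈ 1,556.

1,556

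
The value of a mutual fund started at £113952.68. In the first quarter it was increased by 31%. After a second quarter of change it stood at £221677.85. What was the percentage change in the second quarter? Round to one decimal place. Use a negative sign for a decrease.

After the first quarter: £113952.68 × 1.31 = £149278.0108.
Second-quarter multiplier: £221677.85 ÷ £149278.0108 ≈ 1.485.
That is a change of 48.5%.

48.5%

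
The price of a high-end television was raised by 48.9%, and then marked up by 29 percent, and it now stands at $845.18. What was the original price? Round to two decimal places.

$440.01

The overall multiplier applied was 1.489 × 1.29 = 1.92081.
So the original price was $845.18 ÷ 1.92081 ≈ $440.01.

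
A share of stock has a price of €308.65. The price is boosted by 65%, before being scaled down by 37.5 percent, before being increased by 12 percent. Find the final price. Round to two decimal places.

Apply the 65% increase: €308.65 × 1.65 = €509.2725.
Apply the 37.5% decrease: €509.2725 × 0.625 = €318.2953125.
Apply the 12% increase: €318.2953125 × 1.12 = €356.49075 ≈ €356.49.

€356.49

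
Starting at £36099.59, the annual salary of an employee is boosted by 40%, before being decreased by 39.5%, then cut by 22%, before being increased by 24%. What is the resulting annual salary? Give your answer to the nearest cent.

After the 40% increase: £36099.59 × 1.4 = £50539.426.
39.5% decrease: £50539.426 × 0.605 = £30576.35273.
After the 22% decrease: £30576.35273 × 0.78 = £23849.5551294.
Apply the 24% increase: £23849.5551294 × 1.24 = £29573.448360456 ≈ £29573.45.

£29573.45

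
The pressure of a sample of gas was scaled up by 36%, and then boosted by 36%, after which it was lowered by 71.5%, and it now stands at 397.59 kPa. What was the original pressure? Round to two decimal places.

754.25 kPa

Undoing the 71.5% decrease: 397.59 ÷ 0.285 ≈ 1395.052632.
Undoing the 36% increase: 1395.052632 ÷ 1.36 ≈ 1025.773994.
Undoing the 36% increase: 1025.773994 ÷ 1.36 ≈ 754.25 kPa.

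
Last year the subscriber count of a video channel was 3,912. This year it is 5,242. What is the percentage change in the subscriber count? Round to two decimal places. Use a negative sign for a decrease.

34.00%

Change: 5,242 − 3,912 = 1,330.
Relative to the original: 1,330 ÷ 3,912 ≈ 34.00%.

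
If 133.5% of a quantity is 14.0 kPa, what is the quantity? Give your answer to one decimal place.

10.5 kPa

14.0 kPa ÷ 1.335 ≈ 10.5 kPa.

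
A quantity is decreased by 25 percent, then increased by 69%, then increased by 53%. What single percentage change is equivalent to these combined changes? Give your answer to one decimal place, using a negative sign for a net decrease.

93.9%

The combined multiplier is 0.75 × 1.69 × 1.53 = 1.939275.
That corresponds to an increase of 93.9%.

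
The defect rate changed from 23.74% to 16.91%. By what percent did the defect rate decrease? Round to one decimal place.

28.8%

The change is 16.91 − 23.74 = -6.83 percentage points.
Relative to the original 23.74%, that is -6.83 ÷ 23.74 ≈ -28.8%.
So the defect rate fell by 28.8%.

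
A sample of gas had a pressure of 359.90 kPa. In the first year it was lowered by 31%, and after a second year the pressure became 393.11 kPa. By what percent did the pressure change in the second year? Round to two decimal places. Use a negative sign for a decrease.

58.30%

After the first year: 359.90 × 0.69 = 248.331.
Second-year multiplier: 393.11 ÷ 248.331 ≈ 1.583008.
That is a change of 58.30%.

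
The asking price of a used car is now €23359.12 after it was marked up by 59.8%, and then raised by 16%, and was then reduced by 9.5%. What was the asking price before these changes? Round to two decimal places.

€13924.29

Undoing the 9.5% decrease: €23359.12 ÷ 0.905 ≈ €25811.18232.
Undoing the 16% increase: €25811.18232 ÷ 1.16 ≈ €22251.019241.
Undoing the 59.8% increase: €22251.019241 ÷ 1.598 ≈ €13924.29.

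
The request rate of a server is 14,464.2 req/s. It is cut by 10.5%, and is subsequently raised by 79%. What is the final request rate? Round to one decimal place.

After the 10.5% decrease: 14,464.2 × 0.895 = 12945.459.
Apply the 79% increase: 12945.459 × 1.79 = 23172.37161 ≈ 23,172.4.

23,172.4 req/s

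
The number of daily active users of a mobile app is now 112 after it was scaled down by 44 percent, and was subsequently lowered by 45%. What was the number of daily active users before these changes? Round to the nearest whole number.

Undoing the 45% decrease: 112 ÷ 0.55 ≈ 203.636364.
Undoing the 44% decrease: 203.636364 ÷ 0.56 ≈ 364.

364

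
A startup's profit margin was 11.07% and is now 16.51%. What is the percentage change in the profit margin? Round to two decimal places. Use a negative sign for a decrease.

The change is 16.51 − 11.07 = 5.44 percentage points.
Relative to the original 11.07%, that is 5.44 ÷ 11.07 ≈ 49.14%.

49.14%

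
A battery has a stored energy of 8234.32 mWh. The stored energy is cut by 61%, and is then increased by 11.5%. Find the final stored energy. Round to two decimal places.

Each change multiplies by a factor: 0.39 × 1.115 = 0.43485.
8234.32 × 0.43485 = 3580.694052 ≈ 3580.69.

3580.69 mWh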